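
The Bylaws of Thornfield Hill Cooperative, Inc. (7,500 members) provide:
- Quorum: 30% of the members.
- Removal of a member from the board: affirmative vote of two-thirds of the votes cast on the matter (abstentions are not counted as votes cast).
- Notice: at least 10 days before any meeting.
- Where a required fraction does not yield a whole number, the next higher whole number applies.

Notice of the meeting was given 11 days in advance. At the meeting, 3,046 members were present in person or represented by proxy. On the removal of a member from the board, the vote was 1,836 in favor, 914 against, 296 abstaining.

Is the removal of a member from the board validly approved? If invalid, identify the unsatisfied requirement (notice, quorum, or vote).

Valid — all requirements satisfied.

Notice: 11 days given; 10 required. Satisfied.
Quorum: 30% of 7,500 = 2,250; 3,046 present. Satisfied.
Vote: requires two-thirds of the votes cast (3,046 − 296 abstaining = 2,750); 2/3 of 2750 = 1833.33, rounded up to 1834, so 1,834 needed; 1,836 in favor. Satisfied.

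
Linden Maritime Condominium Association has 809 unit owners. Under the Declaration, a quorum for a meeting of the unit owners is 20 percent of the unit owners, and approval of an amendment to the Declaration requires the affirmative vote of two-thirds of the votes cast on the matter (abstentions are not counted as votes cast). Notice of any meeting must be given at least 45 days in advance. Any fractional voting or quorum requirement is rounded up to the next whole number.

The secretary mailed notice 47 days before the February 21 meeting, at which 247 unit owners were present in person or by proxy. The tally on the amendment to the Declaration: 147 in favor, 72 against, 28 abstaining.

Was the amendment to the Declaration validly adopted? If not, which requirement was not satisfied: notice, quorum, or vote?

Notice: 47 days given; 45 required. Satisfied.
Quorum: 20% of 809 = 161.80, rounded up to 162; 247 present. Satisfied.
Vote: requires two-thirds of the votes cast (247 − 28 abstaining = 219); 2/3 of 219 = 146, so 146 needed; 147 in favor. Satisfied.

Valid — all requirements satisfied.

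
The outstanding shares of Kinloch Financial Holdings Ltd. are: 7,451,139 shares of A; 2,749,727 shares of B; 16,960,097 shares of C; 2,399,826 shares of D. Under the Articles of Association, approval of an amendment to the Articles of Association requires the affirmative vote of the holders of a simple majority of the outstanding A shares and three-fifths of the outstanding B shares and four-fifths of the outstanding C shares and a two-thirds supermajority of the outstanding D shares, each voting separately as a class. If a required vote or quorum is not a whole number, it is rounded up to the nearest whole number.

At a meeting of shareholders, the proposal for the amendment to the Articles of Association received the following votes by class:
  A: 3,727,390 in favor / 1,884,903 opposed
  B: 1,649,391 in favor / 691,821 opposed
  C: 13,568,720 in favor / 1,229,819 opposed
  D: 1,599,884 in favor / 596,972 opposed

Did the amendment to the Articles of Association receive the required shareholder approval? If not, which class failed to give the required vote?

A: a majority of 7451139 is 3725570; 3,725,570 required, 3,727,390 in favor — approved.
B: 3/5 of 2749727 = 1649836.20, rounded up to 1649837; 1,649,837 required, 1,649,391 in favor — not approved.
C: 4/5 of 16960097 = 13568077.60, rounded up to 13568078; 13,568,078 required, 13,568,720 in favor — approved.
D: 2/3 of 2399826 = 1599884; 1,599,884 required, 1,599,884 in favor — approved.

Not approved — the B shares did not give the required vote.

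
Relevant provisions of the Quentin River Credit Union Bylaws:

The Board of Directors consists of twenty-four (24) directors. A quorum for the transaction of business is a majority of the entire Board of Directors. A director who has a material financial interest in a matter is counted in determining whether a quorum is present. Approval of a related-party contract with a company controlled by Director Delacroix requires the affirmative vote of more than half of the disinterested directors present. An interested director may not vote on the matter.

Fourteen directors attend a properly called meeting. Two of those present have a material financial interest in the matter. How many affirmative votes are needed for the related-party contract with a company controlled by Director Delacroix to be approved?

7

The related-party contract with a company controlled by Director Delacroix requires a majority of the disinterested directors present (14 − 2 = 12).
A majority of 12 is 7.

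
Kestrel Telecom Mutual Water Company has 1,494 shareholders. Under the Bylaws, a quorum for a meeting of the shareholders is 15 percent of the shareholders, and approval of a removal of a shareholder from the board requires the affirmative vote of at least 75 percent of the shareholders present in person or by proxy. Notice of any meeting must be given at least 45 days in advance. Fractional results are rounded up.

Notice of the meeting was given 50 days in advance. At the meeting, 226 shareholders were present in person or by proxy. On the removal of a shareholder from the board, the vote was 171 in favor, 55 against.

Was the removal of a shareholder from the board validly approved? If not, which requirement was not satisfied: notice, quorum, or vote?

Valid — all requirements satisfied.

Notice: 50 days given; 45 required. Satisfied.
Quorum: 15% of 1,494 = 224.10, rounded up to 225; 226 present. Satisfied.
Vote: requires three-fourths of those present (226); 3/4 of 226 = 169.50, rounded up to 170, so 170 needed; 171 in favor. Satisfied.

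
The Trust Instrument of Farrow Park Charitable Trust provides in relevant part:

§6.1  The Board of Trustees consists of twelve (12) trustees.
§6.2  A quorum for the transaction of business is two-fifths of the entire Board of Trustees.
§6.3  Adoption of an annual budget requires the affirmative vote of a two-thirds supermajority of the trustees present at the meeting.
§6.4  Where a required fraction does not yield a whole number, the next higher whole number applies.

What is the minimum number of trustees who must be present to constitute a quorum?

5

2/5 of 12 = 4.80, rounded up to 5.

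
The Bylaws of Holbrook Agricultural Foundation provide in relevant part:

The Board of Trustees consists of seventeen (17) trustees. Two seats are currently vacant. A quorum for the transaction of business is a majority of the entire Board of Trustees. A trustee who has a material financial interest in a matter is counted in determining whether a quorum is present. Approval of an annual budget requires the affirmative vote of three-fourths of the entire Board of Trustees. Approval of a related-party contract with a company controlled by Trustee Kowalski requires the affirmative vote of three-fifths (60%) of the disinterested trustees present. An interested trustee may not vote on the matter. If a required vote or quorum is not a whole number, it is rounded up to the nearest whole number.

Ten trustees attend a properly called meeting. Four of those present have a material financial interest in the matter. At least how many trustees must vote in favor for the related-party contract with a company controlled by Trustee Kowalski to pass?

4

The related-party contract with a company controlled by Trustee Kowalski requires three-fifths of the disinterested trustees present (10 − 4 = 6).
3/5 of 6 = 3.60, rounded up to 4.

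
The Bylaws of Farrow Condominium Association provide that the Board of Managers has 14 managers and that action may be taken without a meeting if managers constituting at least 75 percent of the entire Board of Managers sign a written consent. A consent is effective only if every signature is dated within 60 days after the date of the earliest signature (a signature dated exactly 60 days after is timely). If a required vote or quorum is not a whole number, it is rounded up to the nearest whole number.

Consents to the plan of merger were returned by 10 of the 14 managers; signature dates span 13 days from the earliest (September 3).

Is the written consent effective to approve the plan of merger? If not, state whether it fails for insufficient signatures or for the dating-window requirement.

Not effective — insufficient signatures.

Signatures required: at least 75 percent of 14 — 3/4 of 14 = 10.50, rounded up to 11, so 11 needed; 10 signed. Insufficient.
Dating window: the latest signature is 13 days after the earliest; the limit is 60 days. Within the window.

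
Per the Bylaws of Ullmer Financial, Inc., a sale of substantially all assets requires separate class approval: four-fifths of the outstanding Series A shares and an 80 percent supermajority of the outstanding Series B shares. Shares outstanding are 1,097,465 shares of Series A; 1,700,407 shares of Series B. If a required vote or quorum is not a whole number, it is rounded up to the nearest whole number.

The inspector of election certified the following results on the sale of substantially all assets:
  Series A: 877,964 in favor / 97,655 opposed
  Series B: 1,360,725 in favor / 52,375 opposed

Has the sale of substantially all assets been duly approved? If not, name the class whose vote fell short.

Not approved — the Series A shares did not give the required vote.

Series A: 4/5 of 1097465 = 877972; 877,972 required, 877,964 in favor — not approved.
Series B: 4/5 of 1700407 = 1360325.60, rounded up to 1360326; 1,360,326 required, 1,360,725 in favor — approved.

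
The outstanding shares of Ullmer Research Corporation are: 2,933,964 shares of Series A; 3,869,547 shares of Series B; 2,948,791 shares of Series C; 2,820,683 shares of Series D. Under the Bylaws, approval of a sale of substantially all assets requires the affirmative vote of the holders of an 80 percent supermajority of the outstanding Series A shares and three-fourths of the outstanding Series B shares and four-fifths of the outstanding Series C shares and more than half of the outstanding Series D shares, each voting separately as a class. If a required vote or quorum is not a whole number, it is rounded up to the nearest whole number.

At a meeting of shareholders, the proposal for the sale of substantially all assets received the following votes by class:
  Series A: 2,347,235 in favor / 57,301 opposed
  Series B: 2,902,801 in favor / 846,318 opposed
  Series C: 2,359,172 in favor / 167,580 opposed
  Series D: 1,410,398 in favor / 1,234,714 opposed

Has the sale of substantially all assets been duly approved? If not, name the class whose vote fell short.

Approved — every class gave the required vote.

Series A: 4/5 of 2933964 = 2347171.20, rounded up to 2347172; 2,347,172 required, 2,347,235 in favor — approved.
Series B: 3/4 of 3869547 = 2902160.25, rounded up to 2902161; 2,902,161 required, 2,902,801 in favor — approved.
Series C: 4/5 of 2948791 = 2359032.80, rounded up to 2359033; 2,359,033 required, 2,359,172 in favor — approved.
Series D: a majority of 2820683 is 1410342; 1,410,342 required, 1,410,398 in favor — approved.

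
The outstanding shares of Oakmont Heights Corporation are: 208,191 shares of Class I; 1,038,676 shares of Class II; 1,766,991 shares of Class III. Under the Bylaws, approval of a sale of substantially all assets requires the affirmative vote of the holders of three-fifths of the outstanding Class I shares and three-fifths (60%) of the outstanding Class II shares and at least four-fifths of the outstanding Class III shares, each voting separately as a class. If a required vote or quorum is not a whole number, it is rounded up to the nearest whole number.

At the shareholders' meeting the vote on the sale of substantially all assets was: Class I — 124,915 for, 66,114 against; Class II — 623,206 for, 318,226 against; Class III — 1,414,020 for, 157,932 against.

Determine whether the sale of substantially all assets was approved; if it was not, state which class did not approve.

Class I: 3/5 of 208191 = 124914.60, rounded up to 124915; 124,915 required, 124,915 in favor — approved.
Class II: 3/5 of 1038676 = 623205.60, rounded up to 623206; 623,206 required, 623,206 in favor — approved.
Class III: 4/5 of 1766991 = 1413592.80, rounded up to 1413593; 1,413,593 required, 1,414,020 in favor — approved.

Approved — every class gave the required vote.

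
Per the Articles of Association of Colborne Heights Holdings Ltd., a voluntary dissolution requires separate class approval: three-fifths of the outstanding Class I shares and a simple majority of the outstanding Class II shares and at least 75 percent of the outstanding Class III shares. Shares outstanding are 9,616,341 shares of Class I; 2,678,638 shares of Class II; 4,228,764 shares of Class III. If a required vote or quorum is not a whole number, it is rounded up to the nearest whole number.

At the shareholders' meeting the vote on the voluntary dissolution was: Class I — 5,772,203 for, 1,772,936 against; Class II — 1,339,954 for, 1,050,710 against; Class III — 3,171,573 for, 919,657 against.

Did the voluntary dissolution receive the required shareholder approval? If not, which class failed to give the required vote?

Approved — every class gave the required vote.

Class I: 3/5 of 9616341 = 5769804.60, rounded up to 5769805; 5,769,805 required, 5,772,203 in favor — approved.
Class II: a majority of 2678638 is 1339320; 1,339,320 required, 1,339,954 in favor — approved.
Class III: 3/4 of 4228764 = 3171573; 3,171,573 required, 3,171,573 in favor — approved.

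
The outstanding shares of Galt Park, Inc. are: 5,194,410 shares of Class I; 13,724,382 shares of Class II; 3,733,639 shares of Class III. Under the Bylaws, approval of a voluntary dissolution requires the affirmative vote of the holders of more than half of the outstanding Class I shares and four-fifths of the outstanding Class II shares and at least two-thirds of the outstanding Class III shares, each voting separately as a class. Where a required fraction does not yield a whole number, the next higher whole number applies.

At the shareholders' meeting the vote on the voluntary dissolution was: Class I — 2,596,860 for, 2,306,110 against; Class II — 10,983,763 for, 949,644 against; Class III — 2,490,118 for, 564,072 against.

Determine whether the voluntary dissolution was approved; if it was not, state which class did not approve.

Not approved — the Class I shares did not give the required vote.

Class I: a majority of 5194410 is 2597206; 2,597,206 required, 2,596,860 in favor — not approved.
Class II: 4/5 of 13724382 = 10979505.60, rounded up to 10979506; 10,979,506 required, 10,983,763 in favor — approved.
Class III: 2/3 of 3733639 = 2489092.67, rounded up to 2489093; 2,489,093 required, 2,490,118 in favor — approved.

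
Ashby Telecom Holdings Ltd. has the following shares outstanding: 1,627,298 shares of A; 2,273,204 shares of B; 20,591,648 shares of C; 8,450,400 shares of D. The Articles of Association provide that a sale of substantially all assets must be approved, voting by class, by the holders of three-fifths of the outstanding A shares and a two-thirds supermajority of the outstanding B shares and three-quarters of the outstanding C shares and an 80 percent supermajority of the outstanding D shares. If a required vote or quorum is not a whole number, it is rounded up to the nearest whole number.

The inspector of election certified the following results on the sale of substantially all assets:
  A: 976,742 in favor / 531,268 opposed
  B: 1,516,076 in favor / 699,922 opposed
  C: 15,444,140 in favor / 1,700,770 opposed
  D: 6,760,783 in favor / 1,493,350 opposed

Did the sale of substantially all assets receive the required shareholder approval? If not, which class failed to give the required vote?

A: 3/5 of 1627298 = 976378.80, rounded up to 976379; 976,379 required, 976,742 in favor — approved.
B: 2/3 of 2273204 = 1515469.33, rounded up to 1515470; 1,515,470 required, 1,516,076 in favor — approved.
C: 3/4 of 20591648 = 15443736; 15,443,736 required, 15,444,140 in favor — approved.
D: 4/5 of 8450400 = 6760320; 6,760,320 required, 6,760,783 in favor — approved.

Approved — every class gave the required vote.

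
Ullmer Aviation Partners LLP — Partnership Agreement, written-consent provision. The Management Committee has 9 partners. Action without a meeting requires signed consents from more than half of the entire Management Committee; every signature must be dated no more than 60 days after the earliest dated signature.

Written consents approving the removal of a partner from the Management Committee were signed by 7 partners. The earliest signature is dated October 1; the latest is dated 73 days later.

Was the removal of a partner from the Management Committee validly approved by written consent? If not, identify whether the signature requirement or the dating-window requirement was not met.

Signatures required: more than half of 9 — a majority of 9 is 5, so 5 needed; 7 signed. Sufficient.
Dating window: the latest signature is 73 days after the earliest; the limit is 60 days. Outside the window.

Not effective — dating-window requirement not satisfied.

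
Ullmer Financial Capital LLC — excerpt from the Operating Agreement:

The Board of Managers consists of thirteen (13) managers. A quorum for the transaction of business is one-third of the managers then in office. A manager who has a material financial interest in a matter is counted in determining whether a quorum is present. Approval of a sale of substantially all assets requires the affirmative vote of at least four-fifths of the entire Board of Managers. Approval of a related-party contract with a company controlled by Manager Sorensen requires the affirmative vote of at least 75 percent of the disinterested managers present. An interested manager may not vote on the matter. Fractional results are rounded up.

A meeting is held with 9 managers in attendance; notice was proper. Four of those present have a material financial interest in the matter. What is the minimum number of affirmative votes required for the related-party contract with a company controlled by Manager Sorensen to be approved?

4

The related-party contract with a company controlled by Manager Sorensen requires three-fourths of the disinterested managers present (9 − 4 = 5).
3/4 of 5 = 3.75, rounded up to 4.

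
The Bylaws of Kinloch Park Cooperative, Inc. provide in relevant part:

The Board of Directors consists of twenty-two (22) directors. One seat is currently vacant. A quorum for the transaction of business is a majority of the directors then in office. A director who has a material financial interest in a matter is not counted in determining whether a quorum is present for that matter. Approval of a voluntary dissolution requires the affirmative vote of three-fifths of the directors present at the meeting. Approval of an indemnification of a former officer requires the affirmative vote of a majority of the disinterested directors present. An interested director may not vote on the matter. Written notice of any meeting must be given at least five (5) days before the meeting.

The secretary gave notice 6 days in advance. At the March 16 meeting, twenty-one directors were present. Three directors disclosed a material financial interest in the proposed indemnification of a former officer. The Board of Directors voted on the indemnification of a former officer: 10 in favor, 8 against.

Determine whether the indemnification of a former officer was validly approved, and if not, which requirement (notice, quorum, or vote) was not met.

Valid — all requirements satisfied.

Notice: 6 days given; 5 required (6 ≥ 5). Satisfied.
Quorum: 21 present, but the 3 interested directors do not count, leaving 18. Quorum is 11. Satisfied.
Vote: the indemnification of a former officer requires a majority of the disinterested directors present (21 − 3 = 18). A majority of 18 is 10, so 10 affirmative votes are needed; 10 voted in favor. Satisfied.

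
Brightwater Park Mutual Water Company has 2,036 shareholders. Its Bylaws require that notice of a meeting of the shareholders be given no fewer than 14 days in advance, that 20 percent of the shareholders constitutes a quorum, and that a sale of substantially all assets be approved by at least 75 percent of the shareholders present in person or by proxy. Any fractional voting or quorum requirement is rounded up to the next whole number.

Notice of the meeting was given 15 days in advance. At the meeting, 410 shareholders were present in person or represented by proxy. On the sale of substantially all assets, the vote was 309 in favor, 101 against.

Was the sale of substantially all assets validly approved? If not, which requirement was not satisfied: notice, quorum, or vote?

Notice: 15 days given; 14 required. Satisfied.
Quorum: 20% of 2,036 = 407.20, rounded up to 408; 410 present. Satisfied.
Vote: requires three-fourths of those present (410); 3/4 of 410 = 307.50, rounded up to 308, so 308 needed; 309 in favor. Satisfied.

Valid — all requirements satisfied.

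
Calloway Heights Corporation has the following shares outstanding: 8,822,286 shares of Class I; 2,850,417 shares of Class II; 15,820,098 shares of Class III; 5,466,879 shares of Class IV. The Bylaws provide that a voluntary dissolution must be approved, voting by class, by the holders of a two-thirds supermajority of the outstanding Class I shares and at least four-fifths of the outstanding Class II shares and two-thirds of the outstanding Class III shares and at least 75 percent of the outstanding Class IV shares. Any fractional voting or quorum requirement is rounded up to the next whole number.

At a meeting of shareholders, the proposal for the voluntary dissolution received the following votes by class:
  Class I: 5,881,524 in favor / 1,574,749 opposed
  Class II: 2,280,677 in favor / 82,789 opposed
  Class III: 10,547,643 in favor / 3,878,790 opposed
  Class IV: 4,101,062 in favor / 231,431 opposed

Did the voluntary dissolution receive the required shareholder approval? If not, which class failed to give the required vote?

Class I: 2/3 of 8822286 = 5881524; 5,881,524 required, 5,881,524 in favor — approved.
Class II: 4/5 of 2850417 = 2280333.60, rounded up to 2280334; 2,280,334 required, 2,280,677 in favor — approved.
Class III: 2/3 of 15820098 = 10546732; 10,546,732 required, 10,547,643 in favor — approved.
Class IV: 3/4 of 5466879 = 4100159.25, rounded up to 4100160; 4,100,160 required, 4,101,062 in favor — approved.

Approved — every class gave the required vote.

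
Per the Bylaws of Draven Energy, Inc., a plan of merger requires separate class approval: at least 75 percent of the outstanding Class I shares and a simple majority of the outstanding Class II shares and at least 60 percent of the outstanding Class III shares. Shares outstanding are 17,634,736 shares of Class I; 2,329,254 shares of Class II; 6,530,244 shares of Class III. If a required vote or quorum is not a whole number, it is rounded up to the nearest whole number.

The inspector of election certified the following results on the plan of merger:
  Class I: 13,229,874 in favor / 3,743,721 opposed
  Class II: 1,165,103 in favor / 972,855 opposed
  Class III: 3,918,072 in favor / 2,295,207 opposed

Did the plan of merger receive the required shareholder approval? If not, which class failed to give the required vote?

Not approved — the Class III shares did not give the required vote.

Class I: 3/4 of 17634736 = 13226052; 13,226,052 required, 13,229,874 in favor — approved.
Class II: a majority of 2329254 is 1164628; 1,164,628 required, 1,165,103 in favor — approved.
Class III: 3/5 of 6530244 = 3918146.40, rounded up to 3918147; 3,918,147 required, 3,918,072 in favor — not approved.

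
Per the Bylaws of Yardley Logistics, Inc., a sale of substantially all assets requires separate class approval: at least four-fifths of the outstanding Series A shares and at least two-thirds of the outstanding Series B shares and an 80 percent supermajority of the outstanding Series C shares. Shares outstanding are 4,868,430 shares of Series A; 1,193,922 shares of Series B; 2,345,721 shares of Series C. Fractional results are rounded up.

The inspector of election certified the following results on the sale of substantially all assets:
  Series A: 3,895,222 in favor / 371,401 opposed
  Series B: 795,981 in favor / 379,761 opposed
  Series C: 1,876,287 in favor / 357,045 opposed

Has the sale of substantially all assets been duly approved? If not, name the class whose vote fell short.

Series A: 4/5 of 4868430 = 3894744; 3,894,744 required, 3,895,222 in favor — approved.
Series B: 2/3 of 1193922 = 795948; 795,948 required, 795,981 in favor — approved.
Series C: 4/5 of 2345721 = 1876576.80, rounded up to 1876577; 1,876,577 required, 1,876,287 in favor — not approved.

Not approved — the Series C shares did not give the required vote.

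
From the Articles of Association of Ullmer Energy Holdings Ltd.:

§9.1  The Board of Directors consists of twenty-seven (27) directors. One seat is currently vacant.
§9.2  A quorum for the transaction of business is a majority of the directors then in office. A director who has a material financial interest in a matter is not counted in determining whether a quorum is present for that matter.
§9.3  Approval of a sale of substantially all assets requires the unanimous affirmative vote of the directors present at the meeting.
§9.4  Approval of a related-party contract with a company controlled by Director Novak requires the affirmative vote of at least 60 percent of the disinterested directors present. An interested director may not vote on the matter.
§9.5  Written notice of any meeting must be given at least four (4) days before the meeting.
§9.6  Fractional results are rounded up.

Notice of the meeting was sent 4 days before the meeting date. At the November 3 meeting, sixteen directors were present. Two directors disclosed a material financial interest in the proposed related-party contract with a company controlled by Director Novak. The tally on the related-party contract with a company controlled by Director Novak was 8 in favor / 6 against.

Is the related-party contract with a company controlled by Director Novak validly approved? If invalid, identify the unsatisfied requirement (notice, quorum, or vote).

Notice: 4 days given; 4 required (4 ≥ 4). Satisfied.
Quorum: 16 present, but the 2 interested directors do not count, leaving 14. Quorum is 14. Satisfied.
Vote: the related-party contract with a company controlled by Director Novak requires three-fifths of the disinterested directors present (16 − 2 = 14). 3/5 of 14 = 8.40, rounded up to 9, so 9 affirmative votes are needed; 8 voted in favor. Not satisfied.

Invalid — vote requirement not satisfied.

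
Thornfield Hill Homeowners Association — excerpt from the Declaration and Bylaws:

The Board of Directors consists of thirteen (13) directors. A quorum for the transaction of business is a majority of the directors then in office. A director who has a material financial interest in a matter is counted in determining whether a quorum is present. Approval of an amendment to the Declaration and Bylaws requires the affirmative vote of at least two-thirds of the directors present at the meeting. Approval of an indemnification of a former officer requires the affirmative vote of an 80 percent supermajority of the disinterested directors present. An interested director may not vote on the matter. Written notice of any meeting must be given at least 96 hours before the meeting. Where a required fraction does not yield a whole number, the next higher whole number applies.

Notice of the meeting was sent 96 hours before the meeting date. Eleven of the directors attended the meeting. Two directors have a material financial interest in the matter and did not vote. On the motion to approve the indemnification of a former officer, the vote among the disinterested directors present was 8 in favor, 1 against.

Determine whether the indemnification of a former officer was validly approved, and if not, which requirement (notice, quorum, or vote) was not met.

Valid — all requirements satisfied.

Notice: 96 hours given; 96 required (96 ≥ 96). Satisfied.
Quorum: 11 present (interested directors count toward quorum); quorum is 7. Satisfied.
Vote: the indemnification of a former officer requires four-fifths of the disinterested directors present (11 − 2 = 9). 4/5 of 9 = 7.20, rounded up to 8, so 8 affirmative votes are needed; 8 voted in favor. Satisfied.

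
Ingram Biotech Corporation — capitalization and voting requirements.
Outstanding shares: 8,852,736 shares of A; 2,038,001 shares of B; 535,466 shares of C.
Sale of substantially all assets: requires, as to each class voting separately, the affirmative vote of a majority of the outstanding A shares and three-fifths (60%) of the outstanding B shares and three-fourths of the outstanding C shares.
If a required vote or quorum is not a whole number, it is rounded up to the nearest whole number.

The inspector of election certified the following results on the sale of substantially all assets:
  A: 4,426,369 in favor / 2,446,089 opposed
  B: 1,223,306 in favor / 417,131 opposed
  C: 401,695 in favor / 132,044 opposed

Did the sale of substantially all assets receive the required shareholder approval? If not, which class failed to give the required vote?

Approved — every class gave the required vote.

A: a majority of 8852736 is 4426369; 4,426,369 required, 4,426,369 in favor — approved.
B: 3/5 of 2038001 = 1222800.60, rounded up to 1222801; 1,222,801 required, 1,223,306 in favor — approved.
C: 3/4 of 535466 = 401599.50, rounded up to 401600; 401,600 required, 401,695 in favor — approved.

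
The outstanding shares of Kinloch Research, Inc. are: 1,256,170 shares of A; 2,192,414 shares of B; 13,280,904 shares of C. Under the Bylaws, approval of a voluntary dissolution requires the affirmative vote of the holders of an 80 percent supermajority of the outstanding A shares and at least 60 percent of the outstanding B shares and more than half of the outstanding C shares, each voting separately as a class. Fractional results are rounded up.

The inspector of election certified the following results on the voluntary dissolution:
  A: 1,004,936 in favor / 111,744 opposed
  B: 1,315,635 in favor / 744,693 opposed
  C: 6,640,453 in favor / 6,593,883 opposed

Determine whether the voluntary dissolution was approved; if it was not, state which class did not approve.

Approved — every class gave the required vote.

A: 4/5 of 1256170 = 1004936; 1,004,936 required, 1,004,936 in favor — approved.
B: 3/5 of 2192414 = 1315448.40, rounded up to 1315449; 1,315,449 required, 1,315,635 in favor — approved.
C: a majority of 13280904 is 6640453; 6,640,453 required, 6,640,453 in favor — approved.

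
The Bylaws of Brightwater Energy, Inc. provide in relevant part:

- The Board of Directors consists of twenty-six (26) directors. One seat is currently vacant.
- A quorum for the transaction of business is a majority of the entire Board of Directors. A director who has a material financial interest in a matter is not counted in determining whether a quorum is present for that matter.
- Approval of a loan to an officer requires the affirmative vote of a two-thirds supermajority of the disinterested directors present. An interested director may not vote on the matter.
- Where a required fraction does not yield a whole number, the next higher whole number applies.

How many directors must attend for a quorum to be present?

14

A majority of 26 is 14.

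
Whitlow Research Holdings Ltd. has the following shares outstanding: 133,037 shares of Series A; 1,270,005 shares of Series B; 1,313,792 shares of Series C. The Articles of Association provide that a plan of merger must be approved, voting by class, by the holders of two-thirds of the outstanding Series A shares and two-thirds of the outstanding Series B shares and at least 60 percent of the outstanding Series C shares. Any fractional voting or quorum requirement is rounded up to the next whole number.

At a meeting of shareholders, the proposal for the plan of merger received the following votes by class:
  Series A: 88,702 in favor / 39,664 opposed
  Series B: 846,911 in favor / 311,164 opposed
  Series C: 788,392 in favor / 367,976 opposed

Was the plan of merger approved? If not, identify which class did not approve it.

Series A: 2/3 of 133037 = 88691.33, rounded up to 88692; 88,692 required, 88,702 in favor — approved.
Series B: 2/3 of 1270005 = 846670; 846,670 required, 846,911 in favor — approved.
Series C: 3/5 of 1313792 = 788275.20, rounded up to 788276; 788,276 required, 788,392 in favor — approved.

Approved — every class gave the required vote.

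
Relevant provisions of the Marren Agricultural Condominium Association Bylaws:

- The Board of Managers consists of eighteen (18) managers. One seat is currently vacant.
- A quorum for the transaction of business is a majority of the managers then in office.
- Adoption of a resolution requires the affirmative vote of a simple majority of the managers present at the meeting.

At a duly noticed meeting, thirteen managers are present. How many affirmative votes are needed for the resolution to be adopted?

7

The resolution requires a majority of the managers present (13).
A majority of 13 is 7.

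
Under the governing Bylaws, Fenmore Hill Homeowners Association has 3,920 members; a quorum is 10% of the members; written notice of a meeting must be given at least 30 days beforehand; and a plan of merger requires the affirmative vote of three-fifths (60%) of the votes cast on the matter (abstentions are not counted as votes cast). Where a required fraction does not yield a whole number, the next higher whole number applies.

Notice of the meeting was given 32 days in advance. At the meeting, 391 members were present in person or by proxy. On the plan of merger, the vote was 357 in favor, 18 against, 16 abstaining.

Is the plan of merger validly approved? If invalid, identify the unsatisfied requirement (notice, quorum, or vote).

Invalid — quorum requirement not satisfied.

Notice: 32 days given; 30 required. Satisfied.
Quorum: 10% of 3,920 = 392; 391 present. Not satisfied.
Vote: requires three-fifths of the votes cast (391 − 16 abstaining = 375); 3/5 of 375 = 225, so 225 needed; 357 in favor. Satisfied.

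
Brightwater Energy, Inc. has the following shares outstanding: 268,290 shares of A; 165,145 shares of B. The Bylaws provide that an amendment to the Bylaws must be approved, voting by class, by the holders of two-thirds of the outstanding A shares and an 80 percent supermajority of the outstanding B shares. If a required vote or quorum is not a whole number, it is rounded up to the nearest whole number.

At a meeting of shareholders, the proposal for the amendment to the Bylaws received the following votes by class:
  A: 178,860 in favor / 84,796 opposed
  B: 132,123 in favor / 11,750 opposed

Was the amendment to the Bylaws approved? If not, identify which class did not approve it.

Approved — every class gave the required vote.

A: 2/3 of 268290 = 178860; 178,860 required, 178,860 in favor — approved.
B: 4/5 of 165145 = 132116; 132,116 required, 132,123 in favor — approved.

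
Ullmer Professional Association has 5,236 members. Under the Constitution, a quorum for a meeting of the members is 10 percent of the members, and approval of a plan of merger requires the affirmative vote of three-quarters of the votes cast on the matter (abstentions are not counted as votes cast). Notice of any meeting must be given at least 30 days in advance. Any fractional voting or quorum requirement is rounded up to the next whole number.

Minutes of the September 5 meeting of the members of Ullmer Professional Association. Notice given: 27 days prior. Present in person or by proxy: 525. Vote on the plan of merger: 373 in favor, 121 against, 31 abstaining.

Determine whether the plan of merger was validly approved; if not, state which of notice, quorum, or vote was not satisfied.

Notice: 27 days given; 30 required. Not satisfied.
Quorum: 10% of 5,236 = 523.60, rounded up to 524; 525 present. Satisfied.
Vote: requires three-fourths of the votes cast (525 − 31 abstaining = 494); 3/4 of 494 = 370.50, rounded up to 371, so 371 needed; 373 in favor. Satisfied.

Invalid — notice requirement not satisfied.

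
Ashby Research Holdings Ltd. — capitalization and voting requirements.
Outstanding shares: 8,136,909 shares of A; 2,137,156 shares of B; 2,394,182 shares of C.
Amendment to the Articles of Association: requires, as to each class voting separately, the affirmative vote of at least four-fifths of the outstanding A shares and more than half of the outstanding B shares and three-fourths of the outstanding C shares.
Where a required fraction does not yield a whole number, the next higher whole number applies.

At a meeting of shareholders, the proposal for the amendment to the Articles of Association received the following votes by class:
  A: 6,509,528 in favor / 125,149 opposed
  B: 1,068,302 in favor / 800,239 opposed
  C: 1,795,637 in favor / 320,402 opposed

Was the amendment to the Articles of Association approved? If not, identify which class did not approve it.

Not approved — the B shares did not give the required vote.

A: 4/5 of 8136909 = 6509527.20, rounded up to 6509528; 6,509,528 required, 6,509,528 in favor — approved.
B: a majority of 2137156 is 1068579; 1,068,579 required, 1,068,302 in favor — not approved.
C: 3/4 of 2394182 = 1795636.50, rounded up to 1795637; 1,795,637 required, 1,795,637 in favor — approved.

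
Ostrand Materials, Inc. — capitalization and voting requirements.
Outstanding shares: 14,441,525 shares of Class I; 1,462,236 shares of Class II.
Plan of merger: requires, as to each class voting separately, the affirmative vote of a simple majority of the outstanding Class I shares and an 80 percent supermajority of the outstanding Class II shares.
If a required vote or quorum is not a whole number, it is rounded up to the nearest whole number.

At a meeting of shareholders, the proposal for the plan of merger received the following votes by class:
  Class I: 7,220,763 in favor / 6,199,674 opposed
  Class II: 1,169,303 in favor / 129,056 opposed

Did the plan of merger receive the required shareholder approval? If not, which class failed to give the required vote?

Not approved — the Class II shares did not give the required vote.

Class I: a majority of 14441525 is 7220763; 7,220,763 required, 7,220,763 in favor — approved.
Class II: 4/5 of 1462236 = 1169788.80, rounded up to 1169789; 1,169,789 required, 1,169,303 in favor — not approved.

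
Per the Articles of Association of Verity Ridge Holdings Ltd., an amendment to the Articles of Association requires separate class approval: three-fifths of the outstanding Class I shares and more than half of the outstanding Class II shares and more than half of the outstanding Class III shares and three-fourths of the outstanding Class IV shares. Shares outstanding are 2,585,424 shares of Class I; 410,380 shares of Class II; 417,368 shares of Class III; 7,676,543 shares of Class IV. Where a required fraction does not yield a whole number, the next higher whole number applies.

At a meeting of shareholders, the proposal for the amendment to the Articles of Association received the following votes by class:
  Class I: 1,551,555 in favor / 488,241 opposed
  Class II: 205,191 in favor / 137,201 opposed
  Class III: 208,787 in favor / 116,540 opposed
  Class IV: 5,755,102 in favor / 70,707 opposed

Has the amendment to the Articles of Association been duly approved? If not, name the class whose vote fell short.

Class I: 3/5 of 2585424 = 1551254.40, rounded up to 1551255; 1,551,255 required, 1,551,555 in favor — approved.
Class II: a majority of 410380 is 205191; 205,191 required, 205,191 in favor — approved.
Class III: a majority of 417368 is 208685; 208,685 required, 208,787 in favor — approved.
Class IV: 3/4 of 7676543 = 5757407.25, rounded up to 5757408; 5,757,408 required, 5,755,102 in favor — not approved.

Not approved — the Class IV shares did not give the required vote.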